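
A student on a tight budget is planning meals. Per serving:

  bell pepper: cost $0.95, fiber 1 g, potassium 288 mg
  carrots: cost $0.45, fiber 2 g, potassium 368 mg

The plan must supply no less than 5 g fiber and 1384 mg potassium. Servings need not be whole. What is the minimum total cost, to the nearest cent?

$1.69

At the optimum either one food covers both requirements or two foods hit both targets exactly; no other combination can be cheaper.
bell pepper only: max(5/1, 1384/288) = 5 servings → $4.75.
carrots only: max(5/2, 1384/368) = 3.761 servings → $1.69.
bell pepper + carrots with both tight: 4.462 servings and 0.2692 servings → $4.36.
So the least-cost plan costs $1.69.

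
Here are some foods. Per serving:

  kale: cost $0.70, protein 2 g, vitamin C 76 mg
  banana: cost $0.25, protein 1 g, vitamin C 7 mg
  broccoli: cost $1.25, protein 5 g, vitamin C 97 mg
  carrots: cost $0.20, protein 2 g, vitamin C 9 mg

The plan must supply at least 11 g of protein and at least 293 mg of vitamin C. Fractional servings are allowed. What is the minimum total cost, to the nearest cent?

$2.92

Minimising a linear cost over {protein ≥ 11, vitamin C ≥ 293, servings ≥ 0} — the optimum is at a vertex, using one or two foods.
kale only: max(11/2, 293/76) = 5.5 servings → $3.85.
banana only: max(11/1, 293/7) = 41.86 servings → $10.46.
broccoli only: max(11/5, 293/97) = 3.021 servings → $3.78.
carrots only: max(11/2, 293/9) = 32.56 servings → $6.51.
kale + banana with both tight: 3.484 servings and 4.032 servings → $3.45.
kale + broccoli with both tight: 2.14 servings and 1.344 servings → $3.18.
kale + carrots with both tight: 3.634 servings and 1.866 servings → $2.92.
banana + broccoli with both targets exact would need a negative amount; discard.
banana + carrots: the both-tight solution has a negative serving — not a feasible corner.
broccoli + carrots with both targets exact would need a negative amount; discard.
The minimum over all feasible corners is $2.92.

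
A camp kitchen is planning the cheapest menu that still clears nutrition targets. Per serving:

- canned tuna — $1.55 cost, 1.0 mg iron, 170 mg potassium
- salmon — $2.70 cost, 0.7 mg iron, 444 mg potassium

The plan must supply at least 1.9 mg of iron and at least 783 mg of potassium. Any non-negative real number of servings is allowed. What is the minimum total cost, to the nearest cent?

$5.23

A basic optimal solution has at most two foods positive. Try each food alone and each pair with both targets met exactly.
canned tuna only: max(1.9/1.0, 783/170) = 4.606 servings → $7.14.
salmon only: max(1.9/0.7, 783/444) = 2.714 servings → $7.33.
canned tuna + salmon with both tight: 0.9092 servings and 1.415 servings → $5.23.
Cheapest feasible corner: $5.23.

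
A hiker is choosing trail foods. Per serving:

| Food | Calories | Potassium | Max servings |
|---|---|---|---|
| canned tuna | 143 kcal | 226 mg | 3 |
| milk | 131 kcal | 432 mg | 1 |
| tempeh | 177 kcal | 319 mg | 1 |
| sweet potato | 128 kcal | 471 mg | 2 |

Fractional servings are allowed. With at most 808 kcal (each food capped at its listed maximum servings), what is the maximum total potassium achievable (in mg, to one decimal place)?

Potassium per kcal: sweet potato 3.68, milk 3.298, tempeh 1.802, canned tuna 1.58.
Take 2 servings of sweet potato: uses 256 kcal, +942.0 mg potassium (running total 942.0 mg).
Take 1 serving of milk: uses 131 kcal, +432.0 mg potassium (running total 1374.0 mg).
Take 1 serving of tempeh: uses 177 kcal, +319.0 mg potassium (running total 1693.0 mg).
Take 1.706 servings of canned tuna: uses 244 kcal, +385.6 mg potassium (running total 2078.6 mg).
Greedy by best ratio exhausts the calories allowance optimally: 2078.6 mg.

2078.6 mg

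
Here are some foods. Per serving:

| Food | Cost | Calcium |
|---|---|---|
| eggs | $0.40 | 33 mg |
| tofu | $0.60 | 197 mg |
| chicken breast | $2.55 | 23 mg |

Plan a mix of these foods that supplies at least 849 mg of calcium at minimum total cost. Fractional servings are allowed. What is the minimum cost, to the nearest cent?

Cost per mg of calcium: tofu $0.0030, eggs $0.0121, chicken breast $0.1109.
With no serving limits, use only tofu: 849 mg / 197 mg = 4.31 servings × $0.60 = $2.59.

$2.59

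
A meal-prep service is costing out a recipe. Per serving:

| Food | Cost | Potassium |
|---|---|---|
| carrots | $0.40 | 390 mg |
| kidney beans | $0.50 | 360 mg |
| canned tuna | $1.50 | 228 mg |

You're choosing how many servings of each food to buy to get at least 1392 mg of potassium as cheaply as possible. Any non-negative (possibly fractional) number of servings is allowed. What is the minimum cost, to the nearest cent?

Cost per mg of potassium: carrots $0.0010, kidney beans $0.0014, canned tuna $0.0066.
With no serving limits, use only carrots: 1392 mg / 390 mg = 3.569 servings × $0.40 = $1.43.

$1.43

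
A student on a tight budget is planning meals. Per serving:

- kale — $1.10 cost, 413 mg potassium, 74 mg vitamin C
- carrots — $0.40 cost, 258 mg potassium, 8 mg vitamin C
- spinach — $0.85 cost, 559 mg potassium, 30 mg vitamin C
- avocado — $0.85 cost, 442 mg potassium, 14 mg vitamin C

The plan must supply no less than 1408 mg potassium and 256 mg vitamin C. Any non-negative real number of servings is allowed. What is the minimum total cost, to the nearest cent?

$3.81

An LP optimum is at a vertex; with two nutrient constraints at most two foods are used. Check each candidate.
kale only: max(1408/413, 256/74) = 3.459 servings → $3.81.
carrots only: max(1408/258, 256/8) = 32 servings → $12.80.
spinach only: max(1408/559, 256/30) = 8.533 servings → $7.25.
avocado only: max(1408/442, 256/14) = 18.29 servings → $15.54.
kale + carrots with both targets exact would need a negative amount; discard.
kale + spinach: intersection lies outside the first quadrant.
kale + avocado: the both-tight solution has a negative serving — not a feasible corner.
carrots + spinach: the both-tight solution has a negative serving — not a feasible corner.
carrots + avocado: intersection lies outside the first quadrant.
spinach + avocado: intersection lies outside the first quadrant.
Cheapest feasible corner: $3.81.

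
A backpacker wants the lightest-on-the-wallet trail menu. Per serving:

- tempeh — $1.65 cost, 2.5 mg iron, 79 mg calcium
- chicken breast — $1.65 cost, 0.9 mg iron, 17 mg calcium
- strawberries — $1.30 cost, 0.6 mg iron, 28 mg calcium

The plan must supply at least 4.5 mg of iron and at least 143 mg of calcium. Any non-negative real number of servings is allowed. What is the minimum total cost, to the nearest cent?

The cheapest plan sits at a corner of the feasible region — with two constraints it uses at most two foods.
tempeh only: max(4.5/2.5, 143/79) = 1.81 servings → $2.99.
chicken breast only: max(4.5/0.9, 143/17) = 8.412 servings → $13.88.
strawberries only: max(4.5/0.6, 143/28) = 7.5 servings → $9.75.
tempeh + chicken breast: intersection lies outside the first quadrant.
tempeh + strawberries with both tight: 1.779 servings and 0.0885 servings → $3.05.
chicken breast + strawberries with both tight: 2.68 servings and 3.48 servings → $8.95.
The minimum over all feasible corners is $2.99.

$2.99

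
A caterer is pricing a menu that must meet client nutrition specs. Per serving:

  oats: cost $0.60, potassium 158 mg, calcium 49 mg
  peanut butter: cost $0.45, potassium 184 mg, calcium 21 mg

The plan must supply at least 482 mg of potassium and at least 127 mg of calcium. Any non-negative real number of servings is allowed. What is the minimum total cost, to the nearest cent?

A basic optimal solution has at most two foods positive. Try each food alone and each pair with both targets met exactly.
oats only: max(482/158, 127/49) = 3.051 servings → $1.83.
peanut butter only: max(482/184, 127/21) = 6.048 servings → $2.72.
oats + peanut butter with both tight: 2.325 servings and 0.6234 servings → $1.68.
The minimum over all feasible corners is $1.68.

$1.68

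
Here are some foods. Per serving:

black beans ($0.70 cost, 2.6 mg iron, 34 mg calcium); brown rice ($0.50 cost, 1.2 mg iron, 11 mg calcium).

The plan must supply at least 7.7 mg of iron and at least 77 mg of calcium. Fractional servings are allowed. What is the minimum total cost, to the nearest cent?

Compare the cost at each extreme point of the feasible region.
black beans only: max(7.7/2.6, 77/34) = 2.962 servings → $2.07.
brown rice only: max(7.7/1.2, 77/11) = 7 servings → $3.50.
black beans + brown rice with both tight: 0.6311 servings and 5.049 servings → $2.97.
The minimum over all feasible corners is $2.07.

$2.07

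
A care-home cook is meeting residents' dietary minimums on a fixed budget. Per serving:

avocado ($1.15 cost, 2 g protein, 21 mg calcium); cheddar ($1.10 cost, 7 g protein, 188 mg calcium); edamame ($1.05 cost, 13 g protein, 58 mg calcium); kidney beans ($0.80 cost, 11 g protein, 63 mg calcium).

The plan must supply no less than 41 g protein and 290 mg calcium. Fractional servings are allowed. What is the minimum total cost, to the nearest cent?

$3.20

The cheapest plan sits at a corner of the feasible region — with two constraints it uses at most two foods.
avocado only: max(41/2, 290/21) = 20.5 servings → $23.57.
cheddar only: max(41/7, 290/188) = 5.857 servings → $6.44.
edamame only: max(41/13, 290/58) = 5 servings → $5.25.
kidney beans only: max(41/11, 290/63) = 4.603 servings → $3.68.
avocado + cheddar: the both-tight solution has a negative serving — not a feasible corner.
avocado + edamame with both tight: 8.866 servings and 1.79 servings → $12.08.
avocado + kidney beans with both tight: 5.781 servings and 2.676 servings → $8.79.
cheddar + edamame with both tight: 0.683 servings and 2.786 servings → $3.68.
cheddar + kidney beans with both tight: 0.3731 servings and 3.49 servings → $3.20.
edamame + kidney beans with both targets exact would need a negative amount; discard.
Cheapest feasible corner: $3.20.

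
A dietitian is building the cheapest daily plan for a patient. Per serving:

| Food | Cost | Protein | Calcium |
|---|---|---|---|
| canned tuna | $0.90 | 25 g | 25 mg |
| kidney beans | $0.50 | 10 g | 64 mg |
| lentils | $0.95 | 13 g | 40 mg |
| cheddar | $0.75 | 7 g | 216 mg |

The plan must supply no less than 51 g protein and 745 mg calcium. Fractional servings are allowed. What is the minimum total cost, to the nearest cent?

$3.49

A basic optimal solution has at most two foods positive. Try each food alone and each pair with both targets met exactly.
canned tuna only: max(51/25, 745/25) = 29.8 servings → $26.82.
kidney beans only: max(51/10, 745/64) = 11.64 servings → $5.82.
lentils only: max(51/13, 745/40) = 18.62 servings → $17.69.
cheddar only: max(51/7, 745/216) = 7.286 servings → $5.46.
canned tuna + kidney beans with both targets exact would need a negative amount; discard.
canned tuna + lentils with both targets exact would need a negative amount; discard.
canned tuna + cheddar with both tight: 1.11 servings and 3.321 servings → $3.49.
kidney beans + lentils with both targets exact would need a negative amount; discard.
kidney beans + cheddar with both tight: 3.388 servings and 2.445 servings → $3.53.
lentils + cheddar with both tight: 2.295 servings and 3.024 servings → $4.45.
The minimum over all feasible corners is $3.49.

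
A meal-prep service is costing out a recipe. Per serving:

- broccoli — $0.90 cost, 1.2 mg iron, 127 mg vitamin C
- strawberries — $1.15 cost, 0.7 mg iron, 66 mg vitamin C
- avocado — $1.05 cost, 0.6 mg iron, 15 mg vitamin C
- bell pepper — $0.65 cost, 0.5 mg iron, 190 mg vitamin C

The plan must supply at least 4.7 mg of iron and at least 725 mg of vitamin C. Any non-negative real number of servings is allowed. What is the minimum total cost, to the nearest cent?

$3.98

A basic optimal solution has at most two foods positive. Try each food alone and each pair with both targets met exactly.
broccoli only: max(4.7/1.2, 725/127) = 5.709 servings → $5.14.
strawberries only: max(4.7/0.7, 725/66) = 10.98 servings → $12.63.
avocado only: max(4.7/0.6, 725/15) = 48.33 servings → $50.75.
bell pepper only: max(4.7/0.5, 725/190) = 9.4 servings → $6.11.
broccoli + strawberries: the both-tight solution has a negative serving — not a feasible corner.
broccoli + avocado: the both-tight solution has a negative serving — not a feasible corner.
broccoli + bell pepper with both tight: 3.225 servings and 1.66 servings → $3.98.
strawberries + avocado with both targets exact would need a negative amount; discard.
strawberries + bell pepper with both tight: 5.305 servings and 1.973 servings → $7.38.
avocado + bell pepper with both tight: 4.981 servings and 3.423 servings → $7.45.
The minimum over all feasible corners is $3.98.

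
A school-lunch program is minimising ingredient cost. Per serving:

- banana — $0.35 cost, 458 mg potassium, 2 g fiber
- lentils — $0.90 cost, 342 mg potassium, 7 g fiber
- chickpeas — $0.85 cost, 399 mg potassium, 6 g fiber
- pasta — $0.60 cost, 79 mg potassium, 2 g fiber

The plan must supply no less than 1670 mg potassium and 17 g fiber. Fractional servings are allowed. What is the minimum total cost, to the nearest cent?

This is a tiny linear program; its minimum lies at a vertex of the feasible set. List the vertices and price them.
banana only: max(1670/458, 17/2) = 8.5 servings → $2.98.
lentils only: max(1670/342, 17/7) = 4.883 servings → $4.39.
chickpeas only: max(1670/399, 17/6) = 4.185 servings → $3.56.
pasta only: max(1670/79, 17/2) = 21.14 servings → $12.68.
banana + lentils with both tight: 2.33 servings and 1.763 servings → $2.40.
banana + chickpeas with both tight: 1.66 servings and 2.28 servings → $2.52.
banana + pasta with both tight: 2.635 servings and 5.865 servings → $4.44.
lentils + chickpeas with both targets exact would need a negative amount; discard.
lentils + pasta: the both-tight solution has a negative serving — not a feasible corner.
chickpeas + pasta: intersection lies outside the first quadrant.
The minimum over all feasible corners is $2.40.

$2.40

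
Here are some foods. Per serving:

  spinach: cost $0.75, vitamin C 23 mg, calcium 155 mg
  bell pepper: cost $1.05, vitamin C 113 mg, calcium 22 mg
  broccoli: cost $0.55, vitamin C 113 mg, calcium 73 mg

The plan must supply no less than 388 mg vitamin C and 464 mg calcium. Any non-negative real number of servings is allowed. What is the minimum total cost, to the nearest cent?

$2.86

For a min-cost LP with two ≥-constraints, a basic feasible solution has at most two positive variables.
spinach only: max(388/23, 464/155) = 16.87 servings → $12.65.
bell pepper only: max(388/113, 464/22) = 21.09 servings → $22.15.
broccoli only: max(388/113, 464/73) = 6.356 servings → $3.50.
spinach + bell pepper with both tight: 2.581 servings and 2.908 servings → $4.99.
spinach + broccoli with both tight: 1.522 servings and 3.124 servings → $2.86.
bell pepper + broccoli with both targets exact would need a negative amount; discard.
The minimum over all feasible corners is $2.86.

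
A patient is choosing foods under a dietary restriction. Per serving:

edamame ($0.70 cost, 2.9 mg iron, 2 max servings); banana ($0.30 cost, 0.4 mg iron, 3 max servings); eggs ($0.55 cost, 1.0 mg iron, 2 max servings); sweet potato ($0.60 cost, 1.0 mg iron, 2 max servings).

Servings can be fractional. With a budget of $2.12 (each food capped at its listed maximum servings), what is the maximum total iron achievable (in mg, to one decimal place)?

7.1 mg

Iron per dollar: edamame 4.143, eggs 1.818, sweet potato 1.667, banana 1.333.
Take 2 servings of edamame: spends $1.40, +5.8 mg iron (running total 5.8 mg).
Take 1.309 servings of eggs: spends $0.72, +1.3 mg iron (running total 7.1 mg).
Filling greedily by iron-per-dollar is optimal for one linear limit, giving 7.1 mg.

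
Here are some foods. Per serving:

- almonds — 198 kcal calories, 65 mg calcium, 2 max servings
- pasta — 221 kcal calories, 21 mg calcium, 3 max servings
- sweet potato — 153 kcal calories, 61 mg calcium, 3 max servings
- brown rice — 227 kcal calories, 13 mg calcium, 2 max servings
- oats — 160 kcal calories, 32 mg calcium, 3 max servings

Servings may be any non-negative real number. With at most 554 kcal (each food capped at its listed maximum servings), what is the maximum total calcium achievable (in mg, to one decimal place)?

Calcium per kcal: sweet potato 0.3987, almonds 0.3283, oats 0.2, pasta 0.09502, brown rice 0.05727.
Take 3 servings of sweet potato: uses 459 kcal, +183.0 mg calcium (running total 183.0 mg).
Take 0.4798 servings of almonds: uses 95 kcal, +31.2 mg calcium (running total 214.2 mg).
Filling greedily by calcium-per-kcal is optimal for one linear limit, giving 214.2 mg.

214.2 mg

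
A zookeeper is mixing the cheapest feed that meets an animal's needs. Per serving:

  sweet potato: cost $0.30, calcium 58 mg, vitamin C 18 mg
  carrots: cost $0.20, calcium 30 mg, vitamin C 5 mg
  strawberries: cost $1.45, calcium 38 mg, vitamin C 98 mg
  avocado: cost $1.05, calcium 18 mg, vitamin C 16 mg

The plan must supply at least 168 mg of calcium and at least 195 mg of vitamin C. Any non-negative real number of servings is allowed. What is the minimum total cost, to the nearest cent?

$2.95

sweet potato only: max(168/58, 195/18) = 10.83 servings → $3.25.
carrots only: max(168/30, 195/5) = 39 servings → $7.80.
strawberries only: max(168/38, 195/98) = 4.421 servings → $6.41.
avocado only: max(168/18, 195/16) = 12.19 servings → $12.80.
sweet potato + carrots: intersection lies outside the first quadrant.
sweet potato + strawberries with both tight: 1.811 servings and 1.657 servings → $2.95.
sweet potato + avocado: intersection lies outside the first quadrant.
carrots + strawberries with both tight: 3.292 servings and 1.822 servings → $3.30.
carrots + avocado: intersection lies outside the first quadrant.
strawberries + avocado with both tight: 0.7111 servings and 7.832 servings → $9.25.
Cheapest feasible corner: $2.95.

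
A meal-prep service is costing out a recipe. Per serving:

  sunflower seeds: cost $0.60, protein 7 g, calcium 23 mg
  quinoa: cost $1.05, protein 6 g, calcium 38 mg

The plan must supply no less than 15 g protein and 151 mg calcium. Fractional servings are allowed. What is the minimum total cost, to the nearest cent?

Check every corner: each single food scaled to meet both minima, and each pair solved so both constraints bind.
sunflower seeds only: max(15/7, 151/23) = 6.565 servings → $3.94.
quinoa only: max(15/6, 151/38) = 3.974 servings → $4.17.
sunflower seeds + quinoa: intersection lies outside the first quadrant.
The minimum over all feasible corners is $3.94.

$3.94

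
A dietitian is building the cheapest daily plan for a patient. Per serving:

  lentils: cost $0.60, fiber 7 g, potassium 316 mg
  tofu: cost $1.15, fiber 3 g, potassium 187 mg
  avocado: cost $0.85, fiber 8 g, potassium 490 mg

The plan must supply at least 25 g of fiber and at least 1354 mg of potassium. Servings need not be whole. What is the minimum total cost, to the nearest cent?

$2.43

This is a tiny linear program; its minimum lies at a vertex of the feasible set. List the vertices and price them.
lentils only: max(25/7, 1354/316) = 4.285 servings → $2.57.
tofu only: max(25/3, 1354/187) = 8.333 servings → $9.58.
avocado only: max(25/8, 1354/490) = 3.125 servings → $2.66.
lentils + tofu with both tight: 1.698 servings and 4.371 servings → $6.05.
lentils + avocado with both tight: 1.572 servings and 1.749 servings → $2.43.
tofu + avocado: intersection lies outside the first quadrant.
So the least-cost plan costs $2.43.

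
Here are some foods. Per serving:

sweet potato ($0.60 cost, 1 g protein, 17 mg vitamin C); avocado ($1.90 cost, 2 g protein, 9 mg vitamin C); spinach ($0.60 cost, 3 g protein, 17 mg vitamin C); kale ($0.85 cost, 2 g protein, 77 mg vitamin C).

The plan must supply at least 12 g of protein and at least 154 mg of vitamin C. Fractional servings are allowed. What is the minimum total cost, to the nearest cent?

$2.99

Two binding constraints pin down two serving amounts, so the optimal mix uses at most two foods. The candidates are each food alone (scaled to the tighter of protein/vitamin C) and each pair with both constraints tight.
sweet potato only: max(12/1, 154/17) = 12 servings → $7.20.
avocado only: max(12/2, 154/9) = 17.11 servings → $32.51.
spinach only: max(12/3, 154/17) = 9.059 servings → $5.44.
kale only: max(12/2, 154/77) = 6 servings → $5.10.
sweet potato + avocado with both tight: 8 servings and 2 servings → $8.60.
sweet potato + spinach with both tight: 7.588 servings and 1.471 servings → $5.44.
sweet potato + kale with both targets exact would need a negative amount; discard.
avocado + spinach with both targets exact would need a negative amount; discard.
avocado + kale with both tight: 4.529 servings and 1.471 servings → $9.86.
spinach + kale with both tight: 3.127 servings and 1.31 servings → $2.99.
So the least-cost plan costs $2.99.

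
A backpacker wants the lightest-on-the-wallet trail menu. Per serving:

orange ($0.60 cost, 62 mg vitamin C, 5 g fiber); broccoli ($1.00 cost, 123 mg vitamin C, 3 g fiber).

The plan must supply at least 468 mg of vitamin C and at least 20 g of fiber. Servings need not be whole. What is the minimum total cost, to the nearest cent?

orange only: max(468/62, 20/5) = 7.548 servings → $4.53.
broccoli only: max(468/123, 20/3) = 6.667 servings → $6.67.
orange + broccoli with both tight: 2.462 servings and 2.564 servings → $4.04.
Cheapest feasible corner: $4.04.

$4.04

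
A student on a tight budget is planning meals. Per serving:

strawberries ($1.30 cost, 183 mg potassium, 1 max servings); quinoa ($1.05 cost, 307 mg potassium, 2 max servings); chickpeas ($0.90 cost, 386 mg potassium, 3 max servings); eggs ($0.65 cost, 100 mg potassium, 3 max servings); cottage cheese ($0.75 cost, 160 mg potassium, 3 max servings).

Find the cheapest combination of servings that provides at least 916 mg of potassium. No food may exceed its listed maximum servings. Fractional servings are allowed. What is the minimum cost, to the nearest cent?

$2.14

Cost per mg of potassium: chickpeas $0.0023, quinoa $0.0034, cottage cheese $0.0047, eggs $0.0065, strawberries $0.0071.
Take 2.373 servings of chickpeas: +916.0 mg potassium for $2.14 (total $2.14, still need 0.0 mg).
Filling from the cheapest source first is optimal under one linear minimum: $2.14.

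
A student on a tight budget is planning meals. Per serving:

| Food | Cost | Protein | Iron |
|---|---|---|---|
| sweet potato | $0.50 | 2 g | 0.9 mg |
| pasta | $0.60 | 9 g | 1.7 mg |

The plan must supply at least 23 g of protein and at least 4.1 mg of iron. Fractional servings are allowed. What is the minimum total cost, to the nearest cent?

$1.53

For a min-cost LP with two ≥-constraints, a basic feasible solution has at most two positive variables.
sweet potato only: max(23/2, 4.1/0.9) = 11.5 servings → $5.75.
pasta only: max(23/9, 4.1/1.7) = 2.556 servings → $1.53.
sweet potato + pasta with both targets exact would need a negative amount; discard.
The minimum over all feasible corners is $1.53.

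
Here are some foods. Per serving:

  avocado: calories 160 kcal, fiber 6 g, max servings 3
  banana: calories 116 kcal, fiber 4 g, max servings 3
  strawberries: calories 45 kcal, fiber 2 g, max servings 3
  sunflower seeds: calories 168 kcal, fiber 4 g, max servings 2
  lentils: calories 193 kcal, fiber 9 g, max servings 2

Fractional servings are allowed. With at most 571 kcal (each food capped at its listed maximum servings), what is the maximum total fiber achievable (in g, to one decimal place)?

Fiber per kcal: lentils 0.04663, strawberries 0.04444, avocado 0.0375, banana 0.03448, sunflower seeds 0.02381.
Take 2 servings of lentils: uses 386 kcal, +18.0 g fiber (running total 18.0 g).
Take 3 servings of strawberries: uses 135 kcal, +6.0 g fiber (running total 24.0 g).
Take 0.3125 servings of avocado: uses 50 kcal, +1.9 g fiber (running total 25.9 g).
Greedy by best ratio exhausts the calories allowance optimally: 25.9 g.

25.9 g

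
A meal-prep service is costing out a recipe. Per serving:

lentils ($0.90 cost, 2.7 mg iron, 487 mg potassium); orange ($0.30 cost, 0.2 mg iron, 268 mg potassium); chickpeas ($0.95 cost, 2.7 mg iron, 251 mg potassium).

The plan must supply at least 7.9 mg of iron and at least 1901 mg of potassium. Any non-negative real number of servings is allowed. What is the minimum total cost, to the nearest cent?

$3.11

The cheapest plan sits at a corner of the feasible region — with two constraints it uses at most two foods.
lentils only: max(7.9/2.7, 1901/487) = 3.903 servings → $3.51.
orange only: max(7.9/0.2, 1901/268) = 39.5 servings → $11.85.
chickpeas only: max(7.9/2.7, 1901/251) = 7.574 servings → $7.20.
lentils + orange with both tight: 2.774 servings and 2.053 servings → $3.11.
lentils + chickpeas: intersection lies outside the first quadrant.
orange + chickpeas with both tight: 4.677 servings and 2.579 servings → $3.85.
So the least-cost plan costs $3.11.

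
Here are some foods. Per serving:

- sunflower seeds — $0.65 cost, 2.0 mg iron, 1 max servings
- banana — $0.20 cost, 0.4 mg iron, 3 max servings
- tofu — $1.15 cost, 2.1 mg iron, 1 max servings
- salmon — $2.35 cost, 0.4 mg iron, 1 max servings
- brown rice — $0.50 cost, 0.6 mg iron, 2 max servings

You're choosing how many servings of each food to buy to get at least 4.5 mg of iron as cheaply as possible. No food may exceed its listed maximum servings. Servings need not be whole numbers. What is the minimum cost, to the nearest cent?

Cost per mg of iron: sunflower seeds $0.3250, banana $0.5000, tofu $0.5476, brown rice $0.8333, salmon $5.8750.
Take 1 serving of sunflower seeds: +2.0 mg iron for $0.65 (total $0.65, still need 2.5 mg).
Take 3 servings of banana: +1.2 mg iron for $0.60 (total $1.25, still need 1.3 mg).
Take 0.619 servings of tofu: +1.3 mg iron for $0.71 (total $1.96, still need 0.0 mg).
Filling from the cheapest source first is optimal under one linear minimum: $1.96.

$1.96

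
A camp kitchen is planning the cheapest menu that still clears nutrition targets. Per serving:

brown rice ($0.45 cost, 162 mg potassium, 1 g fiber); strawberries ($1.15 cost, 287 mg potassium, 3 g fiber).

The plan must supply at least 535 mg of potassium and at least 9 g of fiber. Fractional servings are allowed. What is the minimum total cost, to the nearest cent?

An LP optimum is at a vertex; with two nutrient constraints at most two foods are used. Check each candidate.
brown rice only: max(535/162, 9/1) = 9 servings → $4.05.
strawberries only: max(535/287, 9/3) = 3 servings → $3.45.
brown rice + strawberries: intersection lies outside the first quadrant.
Cheapest feasible corner: $3.45.

$3.45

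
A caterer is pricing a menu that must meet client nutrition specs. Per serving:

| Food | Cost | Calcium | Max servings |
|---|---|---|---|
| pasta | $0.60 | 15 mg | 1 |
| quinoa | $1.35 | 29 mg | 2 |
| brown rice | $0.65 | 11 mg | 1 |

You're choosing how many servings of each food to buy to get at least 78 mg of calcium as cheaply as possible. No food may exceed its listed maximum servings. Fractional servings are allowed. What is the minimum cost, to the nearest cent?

$3.60

Cost per mg of calcium: pasta $0.0400, quinoa $0.0466, brown rice $0.0591.
Take 1 serving of pasta: +15.0 mg calcium for $0.60 (total $0.60, still need 63.0 mg).
Take 2 servings of quinoa: +58.0 mg calcium for $2.70 (total $3.30, still need 5.0 mg).
Take 0.4545 servings of brown rice: +5.0 mg calcium for $0.30 (total $3.60, still need 0.0 mg).
Greedy by cheapest-per-mg is optimal for a single linear constraint, so the minimum cost is $3.60.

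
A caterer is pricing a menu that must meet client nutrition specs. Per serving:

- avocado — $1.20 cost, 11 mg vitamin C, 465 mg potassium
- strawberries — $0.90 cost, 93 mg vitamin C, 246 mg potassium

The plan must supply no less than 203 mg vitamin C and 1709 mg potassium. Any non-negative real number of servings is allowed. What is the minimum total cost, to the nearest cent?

$4.90

At the optimum either one food covers both requirements or two foods hit both targets exactly; no other combination can be cheaper.
avocado only: max(203/11, 1709/465) = 18.45 servings → $22.15.
strawberries only: max(203/93, 1709/246) = 6.947 servings → $6.25.
avocado + strawberries with both tight: 2.689 servings and 1.865 servings → $4.90.
The minimum over all feasible corners is $4.90.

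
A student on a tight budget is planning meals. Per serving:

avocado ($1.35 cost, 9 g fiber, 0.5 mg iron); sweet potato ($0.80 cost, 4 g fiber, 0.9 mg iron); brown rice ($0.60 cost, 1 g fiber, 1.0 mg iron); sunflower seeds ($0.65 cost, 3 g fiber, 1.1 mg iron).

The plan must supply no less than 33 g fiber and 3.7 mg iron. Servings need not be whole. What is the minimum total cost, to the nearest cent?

At the optimum either one food covers both requirements or two foods hit both targets exactly; no other combination can be cheaper.
avocado only: max(33/9, 3.7/0.5) = 7.4 servings → $9.99.
sweet potato only: max(33/4, 3.7/0.9) = 8.25 servings → $6.60.
brown rice only: max(33/1, 3.7/1.0) = 33 servings → $19.80.
sunflower seeds only: max(33/3, 3.7/1.1) = 11 servings → $7.15.
avocado + sweet potato with both tight: 2.443 servings and 2.754 servings → $5.50.
avocado + brown rice with both tight: 3.447 servings and 1.976 servings → $5.84.
avocado + sunflower seeds with both tight: 3 servings and 2 servings → $5.35.
sweet potato + brown rice with both targets exact would need a negative amount; discard.
sweet potato + sunflower seeds: the both-tight solution has a negative serving — not a feasible corner.
brown rice + sunflower seeds with both targets exact would need a negative amount; discard.
Cheapest feasible corner: $5.35.

$5.35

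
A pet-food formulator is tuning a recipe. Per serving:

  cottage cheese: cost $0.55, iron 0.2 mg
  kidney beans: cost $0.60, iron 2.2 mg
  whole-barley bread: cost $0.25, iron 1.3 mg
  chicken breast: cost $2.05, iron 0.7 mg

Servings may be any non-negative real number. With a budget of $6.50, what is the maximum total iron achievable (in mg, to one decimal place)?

Iron per dollar: whole-barley bread 5.2, kidney beans 3.667, cottage cheese 0.3636, chicken breast 0.3415.
With no serving limits, spend the whole cost allowance on whole-barley bread: $6.50 / $0.25 × 1.3 mg = 33.8 mg.

33.8 mg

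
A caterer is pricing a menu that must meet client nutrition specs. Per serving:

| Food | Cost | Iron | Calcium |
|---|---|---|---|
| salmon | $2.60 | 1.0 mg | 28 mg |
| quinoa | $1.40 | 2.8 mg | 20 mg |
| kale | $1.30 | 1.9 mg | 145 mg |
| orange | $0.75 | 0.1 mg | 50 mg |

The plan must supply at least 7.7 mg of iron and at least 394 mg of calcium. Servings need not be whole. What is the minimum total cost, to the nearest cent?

salmon only: max(7.7/1.0, 394/28) = 14.07 servings → $36.59.
quinoa only: max(7.7/2.8, 394/20) = 19.7 servings → $27.58.
kale only: max(7.7/1.9, 394/145) = 4.053 servings → $5.27.
orange only: max(7.7/0.1, 394/50) = 77 servings → $57.75.
salmon + quinoa with both targets exact would need a negative amount; discard.
salmon + kale with both tight: 4.008 servings and 1.943 servings → $12.95.
salmon + orange with both tight: 7.322 servings and 3.78 servings → $21.87.
quinoa + kale with both tight: 0.9997 servings and 2.579 servings → $4.75.
quinoa + orange with both tight: 2.504 servings and 6.878 servings → $8.66.
kale + orange: intersection lies outside the first quadrant.
The minimum over all feasible corners is $4.75.

$4.75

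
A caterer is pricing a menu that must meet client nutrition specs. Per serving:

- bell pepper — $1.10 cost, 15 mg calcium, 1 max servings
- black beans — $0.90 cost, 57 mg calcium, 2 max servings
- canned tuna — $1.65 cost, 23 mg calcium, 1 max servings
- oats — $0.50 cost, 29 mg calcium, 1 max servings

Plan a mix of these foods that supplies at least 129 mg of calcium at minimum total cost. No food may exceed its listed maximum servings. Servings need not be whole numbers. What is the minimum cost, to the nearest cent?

$2.06

Cost per mg of calcium: black beans $0.0158, oats $0.0172, canned tuna $0.0717, bell pepper $0.0733.
Take 2 servings of black beans: +114.0 mg calcium for $1.80 (total $1.80, still need 15.0 mg).
Take 0.5172 servings of oats: +15.0 mg calcium for $0.26 (total $2.06, still need 0.0 mg).
Greedy by cheapest-per-mg is optimal for a single linear constraint, so the minimum cost is $2.06.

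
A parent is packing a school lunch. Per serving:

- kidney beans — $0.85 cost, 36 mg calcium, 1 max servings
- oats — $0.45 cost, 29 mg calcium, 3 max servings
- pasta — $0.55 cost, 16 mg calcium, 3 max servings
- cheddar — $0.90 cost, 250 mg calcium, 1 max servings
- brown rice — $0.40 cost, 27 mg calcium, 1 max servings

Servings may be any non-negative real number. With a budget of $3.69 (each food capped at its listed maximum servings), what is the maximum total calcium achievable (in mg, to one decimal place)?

405.5 mg

Calcium per dollar: cheddar 277.8, brown rice 67.5, oats 64.44, kidney beans 42.35, pasta 29.09.
Take 1 serving of cheddar: spends $0.90, +250.0 mg calcium (running total 250.0 mg).
Take 1 serving of brown rice: spends $0.40, +27.0 mg calcium (running total 277.0 mg).
Take 3 servings of oats: spends $1.35, +87.0 mg calcium (running total 364.0 mg).
Take 1 serving of kidney beans: spends $0.85, +36.0 mg calcium (running total 400.0 mg).
Take 0.3455 servings of pasta: spends $0.19, +5.5 mg calcium (running total 405.5 mg).
Filling greedily by calcium-per-dollar is optimal for one linear limit, giving 405.5 mg.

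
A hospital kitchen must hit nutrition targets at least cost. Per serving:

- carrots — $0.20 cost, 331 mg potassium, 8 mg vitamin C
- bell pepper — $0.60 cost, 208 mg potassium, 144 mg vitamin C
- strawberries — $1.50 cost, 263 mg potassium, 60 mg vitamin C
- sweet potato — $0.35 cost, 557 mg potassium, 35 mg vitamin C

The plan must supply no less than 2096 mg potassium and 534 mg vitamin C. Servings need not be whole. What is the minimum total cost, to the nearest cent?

$2.76

Compare the cost at each extreme point of the feasible region.
carrots only: max(2096/331, 534/8) = 66.75 servings → $13.35.
bell pepper only: max(2096/208, 534/144) = 10.08 servings → $6.05.
strawberries only: max(2096/263, 534/60) = 8.9 servings → $13.35.
sweet potato only: max(2096/557, 534/35) = 15.26 servings → $5.34.
carrots + bell pepper with both tight: 4.147 servings and 3.478 servings → $2.92.
carrots + strawberries with both targets exact would need a negative amount; discard.
carrots + sweet potato with both targets exact would need a negative amount; discard.
bell pepper + strawberries with both tight: 0.5782 servings and 7.512 servings → $11.62.
bell pepper + sweet potato with both tight: 3.073 servings and 2.616 servings → $2.76.
strawberries + sweet potato: intersection lies outside the first quadrant.
Cheapest feasible corner: $2.76.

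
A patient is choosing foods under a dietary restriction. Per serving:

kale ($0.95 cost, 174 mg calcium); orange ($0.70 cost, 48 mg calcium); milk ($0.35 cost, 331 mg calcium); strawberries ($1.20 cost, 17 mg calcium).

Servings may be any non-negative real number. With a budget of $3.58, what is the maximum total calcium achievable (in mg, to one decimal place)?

Calcium per dollar: milk 945.7, kale 183.2, orange 68.57, strawberries 14.17.
With no serving limits, spend the whole cost allowance on milk: $3.58 / $0.35 × 331 mg = 3385.7 mg.

3385.7 mg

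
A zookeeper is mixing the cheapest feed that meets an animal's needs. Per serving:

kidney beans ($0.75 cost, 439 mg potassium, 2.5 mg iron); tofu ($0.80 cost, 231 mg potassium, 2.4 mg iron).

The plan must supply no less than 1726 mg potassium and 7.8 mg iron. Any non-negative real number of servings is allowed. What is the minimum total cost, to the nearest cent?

$2.95

This is a tiny linear program; its minimum lies at a vertex of the feasible set. List the vertices and price them.
kidney beans only: max(1726/439, 7.8/2.5) = 3.932 servings → $2.95.
tofu only: max(1726/231, 7.8/2.4) = 7.472 servings → $5.98.
kidney beans + tofu: intersection lies outside the first quadrant.
The minimum over all feasible corners is $2.95.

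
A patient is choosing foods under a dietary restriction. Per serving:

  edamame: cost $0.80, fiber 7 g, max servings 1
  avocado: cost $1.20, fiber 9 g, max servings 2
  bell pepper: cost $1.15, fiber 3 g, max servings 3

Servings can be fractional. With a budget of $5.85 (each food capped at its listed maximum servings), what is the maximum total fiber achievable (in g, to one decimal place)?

Fiber per dollar: edamame 8.75, avocado 7.5, bell pepper 2.609.
Take 1 serving of edamame: spends $0.80, +7.0 g fiber (running total 7.0 g).
Take 2 servings of avocado: spends $2.40, +18.0 g fiber (running total 25.0 g).
Take 2.304 servings of bell pepper: spends $2.65, +6.9 g fiber (running total 31.9 g).
Filling greedily by fiber-per-dollar is optimal for one linear limit, giving 31.9 g.

31.9 g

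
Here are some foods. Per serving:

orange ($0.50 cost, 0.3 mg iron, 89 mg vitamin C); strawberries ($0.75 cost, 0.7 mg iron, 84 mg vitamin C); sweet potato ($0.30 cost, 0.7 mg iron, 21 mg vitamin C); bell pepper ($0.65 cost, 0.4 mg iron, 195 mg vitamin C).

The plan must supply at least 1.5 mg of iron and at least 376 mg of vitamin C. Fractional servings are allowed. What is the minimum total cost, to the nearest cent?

$1.51

An LP optimum is at a vertex; with two nutrient constraints at most two foods are used. Check each candidate.
orange only: max(1.5/0.3, 376/89) = 5 servings → $2.50.
strawberries only: max(1.5/0.7, 376/84) = 4.476 servings → $3.36.
sweet potato only: max(1.5/0.7, 376/21) = 17.9 servings → $5.37.
bell pepper only: max(1.5/0.4, 376/195) = 3.75 servings → $2.44.
orange + strawberries with both tight: 3.698 servings and 0.558 servings → $2.27.
orange + sweet potato with both tight: 4.138 servings and 0.3696 servings → $2.18.
orange + bell pepper with both targets exact would need a negative amount; discard.
strawberries + sweet potato: intersection lies outside the first quadrant.
strawberries + bell pepper with both tight: 1.381 servings and 1.333 servings → $1.90.
sweet potato + bell pepper with both tight: 1.109 servings and 1.809 servings → $1.51.
Cheapest feasible corner: $1.51.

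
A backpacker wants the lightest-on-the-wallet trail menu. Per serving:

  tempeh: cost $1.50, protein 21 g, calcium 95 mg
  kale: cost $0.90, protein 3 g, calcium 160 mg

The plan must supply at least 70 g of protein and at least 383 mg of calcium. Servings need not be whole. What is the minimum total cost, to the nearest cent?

Minimising a linear cost over {protein ≥ 70, calcium ≥ 383, servings ≥ 0} — the optimum is at a vertex, using one or two foods.
tempeh only: max(70/21, 383/95) = 4.032 servings → $6.05.
kale only: max(70/3, 383/160) = 23.33 servings → $21.00.
tempeh + kale with both tight: 3.269 servings and 0.453 servings → $5.31.
Cheapest feasible corner: $5.31.

$5.31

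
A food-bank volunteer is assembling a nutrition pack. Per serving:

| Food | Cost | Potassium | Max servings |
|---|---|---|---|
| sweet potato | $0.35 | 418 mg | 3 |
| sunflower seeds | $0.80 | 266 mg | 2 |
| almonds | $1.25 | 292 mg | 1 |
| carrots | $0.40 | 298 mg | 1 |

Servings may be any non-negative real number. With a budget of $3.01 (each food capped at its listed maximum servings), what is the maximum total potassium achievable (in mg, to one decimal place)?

2070.7 mg

Potassium per dollar: sweet potato 1194, carrots 745, sunflower seeds 332.5, almonds 233.6.
Take 3 servings of sweet potato: spends $1.05, +1254.0 mg potassium (running total 1254.0 mg).
Take 1 serving of carrots: spends $0.40, +298.0 mg potassium (running total 1552.0 mg).
Take 1.95 servings of sunflower seeds: spends $1.56, +518.7 mg potassium (running total 2070.7 mg).
Greedy by best ratio exhausts the cost allowance optimally: 2070.7 mg.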